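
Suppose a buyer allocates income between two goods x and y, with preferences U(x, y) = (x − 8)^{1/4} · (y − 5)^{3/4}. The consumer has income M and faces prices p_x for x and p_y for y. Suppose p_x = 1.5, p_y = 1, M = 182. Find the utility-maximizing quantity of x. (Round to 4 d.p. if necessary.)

x* = 35.5

After buying the subsistence bundle (8, 5), a share 0.25 of the remaining income goes to x: x* = 8 + 0.25·(M − 8p_x − 5p_y)/p_x.
Discretionary income = 182 − 8·1.5 − 5·1 = 165; x* = 8 + 0.25·165/1.5 = 35.5.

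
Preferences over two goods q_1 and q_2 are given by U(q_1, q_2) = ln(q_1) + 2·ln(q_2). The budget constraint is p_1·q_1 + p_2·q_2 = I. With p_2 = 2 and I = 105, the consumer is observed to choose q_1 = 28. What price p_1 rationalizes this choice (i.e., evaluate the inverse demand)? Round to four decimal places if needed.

p_1 = 1.25

MU_q_1/MU_q_2 = (q_2)/(2·q_1); tangency sets this equal to p_1/p_2.
Rearranging, p_2·q_2 = 2·p_1·q_1. Substituting into the budget gives p_1·q_1·(1 + 2) = I.
Demand: q_1*(p_1,p_2,I) = 1/3·I/p_1 and q_2* = 2/3·I/p_2.
Set q_1* = 28 in the demand function and solve for p_1: p_1 = 1.25.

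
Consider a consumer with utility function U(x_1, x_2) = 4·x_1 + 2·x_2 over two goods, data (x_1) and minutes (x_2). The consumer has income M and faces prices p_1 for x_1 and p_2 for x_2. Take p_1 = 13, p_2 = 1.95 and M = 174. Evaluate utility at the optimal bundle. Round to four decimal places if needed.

Perfect substitutes: compare marginal utility per dollar. 4/p_1 vs 2/p_2 → 0.3077 vs 1.0256.
x_2 gives more utility per dollar, so spend all income on x_2: x_2* = M/p_2, x_1* = 0.
Numerically: x_1* = 0, x_2* = 89.2308.
Utility at the optimum: U(0, 89.2308) = 178.4615.

V = 178.4615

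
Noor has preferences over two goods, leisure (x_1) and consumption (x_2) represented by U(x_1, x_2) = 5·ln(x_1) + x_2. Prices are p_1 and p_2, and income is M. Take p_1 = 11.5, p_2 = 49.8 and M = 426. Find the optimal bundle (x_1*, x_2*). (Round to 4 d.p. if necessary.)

x_1* = 21.6522, x_2* = 3.5542

Set MRS = p_1/p_2: (5/x_1)/1 = p_1/p_2.
So x_1*(p_1,p_2) = 5·p_2/p_1, independent of income; and x_2* = (M − 5·p_2)/p_2.
At the given prices: x_1* = 5·49.8/11.5 = 21.6522, and x_2* = 3.5542.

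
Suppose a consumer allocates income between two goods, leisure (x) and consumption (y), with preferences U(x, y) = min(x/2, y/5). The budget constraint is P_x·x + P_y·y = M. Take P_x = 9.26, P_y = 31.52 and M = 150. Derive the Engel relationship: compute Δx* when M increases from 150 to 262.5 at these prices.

Δx* = 1.2775

With perfect complements, no substitution: consume in ratio x:y = 2:5.
Budget: P_x·x + P_y·(5/2)·x = M, so (2·P_x + 5·P_y)·x = 2·M.
Demand: x*(P_x,P_y,M) = 2·M/(2·P_x + 5·P_y), y* = 5·M/(2·P_x + 5·P_y).
Here 2·9.26 + 5·31.52 = 176.12, giving x* = 1.7034.
At M' = 262.5: x* = 2.9809. Change: 2.9809 − 1.7034 = 1.2775.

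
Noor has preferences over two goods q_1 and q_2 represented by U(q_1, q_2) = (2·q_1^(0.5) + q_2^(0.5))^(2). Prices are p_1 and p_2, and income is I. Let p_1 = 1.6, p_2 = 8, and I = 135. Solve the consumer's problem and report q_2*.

q_2* = 0.8036

MU_q_1 ∝ 2·q_1^(-0.5), MU_q_2 ∝ q_2^(-0.5), so MRS = 2·(q_2/q_1)^(0.5) = p_1/p_2.
Hence q_2/q_1 = ((1/2)·p_1/p_2)^(1/(0.5)), i.e. raised to the 2 power.
Substitute q_2 = (q_2/q_1)·q_1 into the budget: q_1* = I/(p_1 + p_2·(q_2/q_1)).
Numerically q_2/q_1 = 0.01, so q_1* = 135/(1.6 + 8·0.01) = 80.3571 and q_2* = 0.01·80.3571 = 0.8036.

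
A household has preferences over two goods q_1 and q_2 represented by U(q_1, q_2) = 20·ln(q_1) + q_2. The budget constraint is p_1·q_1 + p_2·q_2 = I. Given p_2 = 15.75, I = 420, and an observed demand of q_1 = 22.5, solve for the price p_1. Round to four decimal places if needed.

MU_q_1 = 20/q_1, MU_q_2 = 1. Tangency: 20/q_1 = p_1/p_2.
So q_1*(p_1,p_2) = 20·p_2/p_1, independent of income; and q_2* = (I − 20·p_2)/p_2.
Set q_1* = 22.5 in the demand function and solve for p_1: p_1 = 14.

p_1 = 14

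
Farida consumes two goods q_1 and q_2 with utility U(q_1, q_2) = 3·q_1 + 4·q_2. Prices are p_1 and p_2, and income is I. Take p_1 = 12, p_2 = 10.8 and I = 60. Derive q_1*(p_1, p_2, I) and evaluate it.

q_1* = 0

Linear utility — the consumer picks whichever good has higher MU/price: 3/12 = 0.25 vs 4/10.8 = 0.3704.
q_2 gives more utility per dollar, so spend all income on q_2: q_2* = I/p_2, q_1* = 0.
Numerically: q_1* = 0, q_2* = 5.5556.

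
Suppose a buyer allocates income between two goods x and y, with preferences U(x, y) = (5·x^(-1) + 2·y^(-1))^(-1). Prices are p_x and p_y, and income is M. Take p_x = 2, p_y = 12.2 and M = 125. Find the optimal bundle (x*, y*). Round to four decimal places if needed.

MRS = MU_x/MU_y = (5/2)·(y/x)^(2). Set equal to p_x/p_y.
Hence y/x = ((2/5)·p_x/p_y)^(1/(2)), i.e. raised to the 0.5 power.
Substitute y = (y/x)·x into the budget: x* = M/(p_x + p_y·(y/x)).
Numerically y/x = 0.256074, so x* = 125/(2 + 12.2·0.256074) = 24.3945 and y* = 0.256074·24.3945 = 6.2468.

x* = 24.3945, y* = 6.2468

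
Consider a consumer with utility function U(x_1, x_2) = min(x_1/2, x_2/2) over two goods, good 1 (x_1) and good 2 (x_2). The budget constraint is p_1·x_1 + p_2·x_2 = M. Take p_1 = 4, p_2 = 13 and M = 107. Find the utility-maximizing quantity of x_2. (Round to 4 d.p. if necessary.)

x_2* = 6.2941

Leontief preferences: the optimum is at the kink where x_1/2 = x_2/2, i.e. x_2 = x_1.
Budget: p_1·x_1 + p_2·x_1 = M, so (2·p_1 + 2·p_2)·x_1 = 2·M.
Demand: x_1*(p_1,p_2,M) = 2·M/(2·p_1 + 2·p_2), x_2* = 2·M/(2·p_1 + 2·p_2).
Here 2·4 + 2·13 = 34, giving x_2* = 6.2941.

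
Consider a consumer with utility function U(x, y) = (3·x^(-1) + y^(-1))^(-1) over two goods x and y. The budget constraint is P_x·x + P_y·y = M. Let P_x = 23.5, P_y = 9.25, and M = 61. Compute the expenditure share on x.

share on x = 0.7341

From the CES first-order condition, 3·(y/x)^(2) = P_x/P_y.
Solve for the ratio: y/x = [(1/3)·P_x/P_y]^(0.5).
Substitute y = (y/x)·x into the budget: x* = M/(P_x + P_y·(y/x)).
Numerically y/x = 0.920243, so x* = 61/(23.5 + 9.25·0.920243) = 1.9055 and y* = 0.920243·1.9055 = 1.7535.
Expenditure on x: 23.5·1.9055 = 44.7797; share = 0.7341.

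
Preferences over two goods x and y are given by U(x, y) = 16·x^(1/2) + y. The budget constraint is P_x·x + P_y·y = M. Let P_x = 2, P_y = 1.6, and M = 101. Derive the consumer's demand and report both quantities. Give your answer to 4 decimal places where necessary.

Set MRS = P_x/P_y: 8·x^(−1/2) = P_x/P_y.
Solve: √x = 8·P_y/P_x, so x*(P_x,P_y) = (8·P_y/P_x)², and y* = (M − P_x·x*)/P_y.
Plugging in: x* = (8·1.6/2)² = 40.96, y* = 11.925.

x* = 40.96, y* = 11.925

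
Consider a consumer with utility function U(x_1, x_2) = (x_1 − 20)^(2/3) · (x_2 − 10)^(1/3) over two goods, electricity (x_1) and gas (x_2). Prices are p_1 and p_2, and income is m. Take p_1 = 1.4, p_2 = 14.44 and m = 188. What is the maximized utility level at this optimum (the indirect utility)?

This is Cobb-Douglas in (x_1−20, x_2−10): tangency gives 2/3·p_2·(x_2−10) = 1/3·p_1·(x_1−20).
After buying the subsistence bundle (20, 10), a share 2/3 of the remaining income goes to x_1: x_1* = 20 + 2/3·(m − 20p_1 − 10p_2)/p_1.
Discretionary income = 188 − 20·1.4 − 10·14.44 = 15.6; x_1* = 20 + 2/3·15.6/1.4 = 27.4286; x_2* = 10 + 1/3·15.6/14.44 = 10.3601.
Utility at the optimum: U(27.4286, 10.3601) = 2.7086.

V = 2.7086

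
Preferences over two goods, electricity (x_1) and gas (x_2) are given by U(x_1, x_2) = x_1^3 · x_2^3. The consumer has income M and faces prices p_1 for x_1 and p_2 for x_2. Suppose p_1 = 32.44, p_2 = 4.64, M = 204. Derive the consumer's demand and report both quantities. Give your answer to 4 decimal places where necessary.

The MRS is x_2/x_1. Set MRS = p_1/p_2.
So 3·p_2·x_2 = 3·p_1·x_1; combined with the budget, a share 0.5 of income goes to x_1.
Demand: x_1*(p_1,p_2,M) = 0.5·M/p_1 and x_2* = 0.5·M/p_2.
At p_1=32.44, p_2=4.64, M=204: x_1* = 0.5·204/32.44 = 3.1443, x_2* = 21.9828.

x_1* = 3.1443, x_2* = 21.9828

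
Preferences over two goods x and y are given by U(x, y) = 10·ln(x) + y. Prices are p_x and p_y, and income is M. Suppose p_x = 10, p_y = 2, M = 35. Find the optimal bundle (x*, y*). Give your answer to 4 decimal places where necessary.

x* = 2, y* = 7.5

Set MRS = p_x/p_y: (10/x)/1 = p_x/p_y.
So x*(p_x,p_y) = 10·p_y/p_x, independent of income; and y* = (M − 10·p_y)/p_y.
At the given prices: x* = 10·2/10 = 2, and y* = 7.5.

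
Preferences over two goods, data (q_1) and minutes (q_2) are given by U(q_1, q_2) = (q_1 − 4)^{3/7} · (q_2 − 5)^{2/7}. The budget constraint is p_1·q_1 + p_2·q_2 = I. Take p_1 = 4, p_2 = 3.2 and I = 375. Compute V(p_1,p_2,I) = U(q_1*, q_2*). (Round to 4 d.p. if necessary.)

V = 15.8414

Substituting into the budget: q_1* = 4 + 0.6·(I − 4·p_1 − 5·p_2)/p_1, and q_2* = 5 + 0.4·(…)/p_2.
Discretionary income = 375 − 4·4 − 5·3.2 = 343; q_1* = 4 + 0.6·343/4 = 55.45; q_2* = 5 + 0.4·343/3.2 = 47.875.
Utility at the optimum: U(55.45, 47.875) = 15.8414.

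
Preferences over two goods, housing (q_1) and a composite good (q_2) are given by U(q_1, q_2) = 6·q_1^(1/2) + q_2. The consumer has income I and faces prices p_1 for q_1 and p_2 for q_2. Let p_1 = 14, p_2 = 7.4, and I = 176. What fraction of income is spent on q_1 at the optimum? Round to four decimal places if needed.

MU_q_1 = 3/√q_1, MU_q_2 = 1. Tangency: 3/√q_1 = p_1/p_2.
Solve: √q_1 = 3·p_2/p_1, so q_1*(p_1,p_2) = (3·p_2/p_1)², and q_2* = (I − p_1·q_1*)/p_2.
Plugging in: q_1* = (3·7.4/14)² = 2.5145, q_2* = 19.0266.
Expenditure on q_1: 14·2.5145 = 35.2029; share = 0.2.

share on q_1 = 0.2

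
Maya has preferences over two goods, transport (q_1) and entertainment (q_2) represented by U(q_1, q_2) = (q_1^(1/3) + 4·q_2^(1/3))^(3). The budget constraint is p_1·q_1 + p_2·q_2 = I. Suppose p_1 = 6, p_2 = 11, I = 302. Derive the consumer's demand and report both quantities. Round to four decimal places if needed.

From the CES first-order condition, (1/4)·(q_2/q_1)^(2/3) = p_1/p_2.
Solve for the ratio: q_2/q_1 = [4·p_1/p_2]^(1.5).
With the ratio pinned down, the budget gives q_1* = I/(p_1 + p_2·(q_2/q_1)) and q_2* = (q_2/q_1)·q_1*.
Numerically q_2/q_1 = 3.222759, so q_1* = 302/(6 + 11·3.222759) = 7.2858 and q_2* = 3.222759·7.2858 = 23.4805.

q_1* = 7.2858, q_2* = 23.4805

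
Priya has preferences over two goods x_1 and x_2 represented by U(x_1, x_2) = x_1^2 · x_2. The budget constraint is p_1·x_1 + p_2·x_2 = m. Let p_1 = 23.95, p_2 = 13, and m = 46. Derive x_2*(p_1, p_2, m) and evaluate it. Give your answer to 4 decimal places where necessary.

The MRS is 2·x_2/x_1. Set MRS = p_1/p_2.
So 2·p_2·x_2 = p_1·x_1; combined with the budget, a share 2/3 of income goes to x_1.
Demand: x_1*(p_1,p_2,m) = 2/3·m/p_1 and x_2* = 1/3·m/p_2.
At p_1=23.95, p_2=13, m=46: x_2* = 1/3·46/13 = 1.1795.

x_2* = 1.1795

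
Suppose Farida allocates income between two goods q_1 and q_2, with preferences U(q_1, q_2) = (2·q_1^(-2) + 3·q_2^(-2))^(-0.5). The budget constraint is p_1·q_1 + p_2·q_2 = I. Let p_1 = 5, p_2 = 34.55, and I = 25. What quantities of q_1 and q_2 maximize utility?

q_1* = 0.9703, q_2* = 0.5832

MU_q_1 ∝ 2·q_1^(-3), MU_q_2 ∝ 3·q_2^(-3), so MRS = (2/3)·(q_2/q_1)^(3) = p_1/p_2.
Solve for the ratio: q_2/q_1 = [(3/2)·p_1/p_2]^(1/3).
With the ratio pinned down, the budget gives q_1* = I/(p_1 + p_2·(q_2/q_1)) and q_2* = (q_2/q_1)·q_1*.
Numerically q_2/q_1 = 0.600995, so q_1* = 25/(5 + 34.55·0.600995) = 0.9703 and q_2* = 0.600995·0.9703 = 0.5832.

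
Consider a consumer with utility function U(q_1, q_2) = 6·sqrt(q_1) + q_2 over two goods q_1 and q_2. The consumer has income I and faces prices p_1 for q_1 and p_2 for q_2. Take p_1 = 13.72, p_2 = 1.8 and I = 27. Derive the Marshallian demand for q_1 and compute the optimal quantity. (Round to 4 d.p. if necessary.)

q_1* = 0.1549

Set MRS = p_1/p_2: 3·q_1^(−1/2) = p_1/p_2.
Thus q_1* = (3·p_2/p_1)² — independent of I — with the rest of income spent on q_2.
Plugging in: q_1* = (3·1.8/13.72)² = 0.1549.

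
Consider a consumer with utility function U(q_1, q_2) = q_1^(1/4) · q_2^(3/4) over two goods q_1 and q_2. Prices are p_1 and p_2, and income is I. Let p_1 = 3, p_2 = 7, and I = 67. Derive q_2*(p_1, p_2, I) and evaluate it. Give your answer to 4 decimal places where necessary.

The MRS is (1/3)·q_2/q_1. Set MRS = p_1/p_2.
So 0.25·p_2·q_2 = 0.75·p_1·q_1; combined with the budget, a share 0.25 of income goes to q_1.
Demand: q_1*(p_1,p_2,I) = 0.25·I/p_1 and q_2* = 0.75·I/p_2.
At p_1=3, p_2=7, I=67: q_2* = 0.75·67/7 = 7.1786.

q_2* = 7.1786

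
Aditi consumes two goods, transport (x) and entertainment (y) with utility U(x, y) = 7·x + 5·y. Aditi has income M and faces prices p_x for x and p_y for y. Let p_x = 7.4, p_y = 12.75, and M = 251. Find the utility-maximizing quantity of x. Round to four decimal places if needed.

x* = 33.9189

Linear utility — the consumer picks whichever good has higher MU/price: 7/7.4 = 0.9459 vs 5/12.75 = 0.3922.
x gives more utility per dollar, so spend all income on x: x* = M/p_x, y* = 0.
Numerically: x* = 33.9189, y* = 0.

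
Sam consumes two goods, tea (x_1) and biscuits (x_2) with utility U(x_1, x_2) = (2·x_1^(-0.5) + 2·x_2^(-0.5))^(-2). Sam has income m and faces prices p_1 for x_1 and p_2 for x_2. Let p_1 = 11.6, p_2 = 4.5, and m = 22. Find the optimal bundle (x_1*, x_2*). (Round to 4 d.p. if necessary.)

From the CES first-order condition, (x_2/x_1)^(1.5) = p_1/p_2.
Solve for the ratio: x_2/x_1 = [p_1/p_2]^(2/3).
With the ratio pinned down, the budget gives x_1* = m/(p_1 + p_2·(x_2/x_1)) and x_2* = (x_2/x_1)·x_1*.
Numerically x_2/x_1 = 1.880025, so x_1* = 22/(11.6 + 4.5·1.880025) = 1.0967 and x_2* = 1.880025·1.0967 = 2.0618.

x_1* = 1.0967, x_2* = 2.0618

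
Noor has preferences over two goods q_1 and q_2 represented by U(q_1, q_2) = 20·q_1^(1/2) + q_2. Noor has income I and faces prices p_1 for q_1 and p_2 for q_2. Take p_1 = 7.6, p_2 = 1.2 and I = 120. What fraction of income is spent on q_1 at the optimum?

share on q_1 = 0.1579

Set MRS = p_1/p_2: 10·q_1^(−1/2) = p_1/p_2.
Thus q_1* = (10·p_2/p_1)² — independent of I — with the rest of income spent on q_2.
Plugging in: q_1* = (10·1.2/7.6)² = 2.4931, q_2* = 84.2105.
Expenditure on q_1: 7.6·2.4931 = 18.9474; share = 0.1579.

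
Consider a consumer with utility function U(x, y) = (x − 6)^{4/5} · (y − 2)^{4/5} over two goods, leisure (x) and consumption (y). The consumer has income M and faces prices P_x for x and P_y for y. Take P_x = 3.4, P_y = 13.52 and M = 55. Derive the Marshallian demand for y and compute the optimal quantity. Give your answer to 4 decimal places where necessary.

Let x' = x−6, y' = y−2. MRS = y'/x' = P_x/P_y.
Substituting into the budget: x* = 6 + 0.5·(M − 6·P_x − 2·P_y)/P_x, and y* = 2 + 0.5·(…)/P_y.
Discretionary income = 55 − 6·3.4 − 2·13.52 = 7.56; y* = 2 + 0.5·7.56/13.52 = 2.2796.

y* = 2.2796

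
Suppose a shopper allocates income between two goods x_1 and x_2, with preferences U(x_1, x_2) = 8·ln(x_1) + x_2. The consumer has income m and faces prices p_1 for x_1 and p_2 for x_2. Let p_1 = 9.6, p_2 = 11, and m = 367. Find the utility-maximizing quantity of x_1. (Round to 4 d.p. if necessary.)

x_1* = 9.1667

Set MRS = p_1/p_2: (8/x_1)/1 = p_1/p_2.
So x_1*(p_1,p_2) = 8·p_2/p_1, independent of income; and x_2* = (m − 8·p_2)/p_2.
At the given prices: x_1* = 8·11/9.6 = 9.1667.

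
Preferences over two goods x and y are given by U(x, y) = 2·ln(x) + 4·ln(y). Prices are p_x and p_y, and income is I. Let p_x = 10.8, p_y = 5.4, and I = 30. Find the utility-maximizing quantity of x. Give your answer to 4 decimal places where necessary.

MU_x/MU_y = (2·y)/(4·x); tangency sets this equal to p_x/p_y.
Rearranging, p_y·y = 2·p_x·x. Substituting into the budget gives p_x·x·(1 + 2) = I.
Demand: x*(p_x,p_y,I) = 1/3·I/p_x and y* = 2/3·I/p_y.
At p_x=10.8, p_y=5.4, I=30: x* = 1/3·30/10.8 = 0.9259.

x* = 0.9259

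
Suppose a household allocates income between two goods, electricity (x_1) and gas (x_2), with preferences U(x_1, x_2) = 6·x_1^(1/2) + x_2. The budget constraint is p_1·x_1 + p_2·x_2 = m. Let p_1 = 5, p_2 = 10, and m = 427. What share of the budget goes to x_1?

share on x_1 = 0.4215

Utility is quasi-linear in x_2; the FOC for x_1 is 3/√x_1 = p_1/p_2.
Solve: √x_1 = 3·p_2/p_1, so x_1*(p_1,p_2) = (3·p_2/p_1)², and x_2* = (m − p_1·x_1*)/p_2.
Plugging in: x_1* = (3·10/5)² = 36, x_2* = 24.7.
Expenditure on x_1: 5·36 = 180; share = 0.4215.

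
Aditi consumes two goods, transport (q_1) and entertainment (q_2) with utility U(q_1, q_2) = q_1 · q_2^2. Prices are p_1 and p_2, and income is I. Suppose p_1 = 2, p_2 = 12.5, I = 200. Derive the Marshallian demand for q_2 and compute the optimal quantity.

Demand: q_1*(p_1,p_2,I) = 1/3·I/p_1 and q_2* = 2/3·I/p_2.
At p_1=2, p_2=12.5, I=200: q_2* = 2/3·200/12.5 = 10.6667.

q_2* = 10.6667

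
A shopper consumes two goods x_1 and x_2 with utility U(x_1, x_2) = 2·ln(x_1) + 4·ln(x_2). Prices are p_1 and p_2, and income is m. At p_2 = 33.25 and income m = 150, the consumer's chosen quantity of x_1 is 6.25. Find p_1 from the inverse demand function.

p_1 = 8

The MRS is (1/2)·x_2/x_1. Set MRS = p_1/p_2.
Rearranging, p_2·x_2 = 2·p_1·x_1. Substituting into the budget gives p_1·x_1·(1 + 2) = m.
Demand: x_1*(p_1,p_2,m) = 1/3·m/p_1 and x_2* = 2/3·m/p_2.
Set x_1* = 6.25 in the demand function and solve for p_1: p_1 = 8.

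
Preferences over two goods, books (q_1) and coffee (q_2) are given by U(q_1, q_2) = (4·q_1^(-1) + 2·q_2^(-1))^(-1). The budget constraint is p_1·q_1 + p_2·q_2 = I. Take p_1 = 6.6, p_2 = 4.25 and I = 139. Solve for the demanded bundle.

q_1* = 13.4364, q_2* = 11.8399

MRS = MU_q_1/MU_q_2 = 2·(q_2/q_1)^(2). Set equal to p_1/p_2.
Hence q_2/q_1 = ((1/2)·p_1/p_2)^(1/(2)), i.e. raised to the 0.5 power.
Substitute q_2 = (q_2/q_1)·q_1 into the budget: q_1* = I/(p_1 + p_2·(q_2/q_1)).
Numerically q_2/q_1 = 0.881176, so q_1* = 139/(6.6 + 4.25·0.881176) = 13.4364 and q_2* = 0.881176·13.4364 = 11.8399.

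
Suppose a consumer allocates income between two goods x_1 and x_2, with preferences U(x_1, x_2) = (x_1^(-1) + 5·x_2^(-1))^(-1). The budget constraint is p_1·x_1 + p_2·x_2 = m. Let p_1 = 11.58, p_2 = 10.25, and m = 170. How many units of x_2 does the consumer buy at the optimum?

MRS = MU_x_1/MU_x_2 = (1/5)·(x_2/x_1)^(2). Set equal to p_1/p_2.
Solve for the ratio: x_2/x_1 = [5·p_1/p_2]^(0.5).
Substitute x_2 = (x_2/x_1)·x_1 into the budget: x_1* = m/(p_1 + p_2·(x_2/x_1)).
Numerically x_2/x_1 = 2.376716, so x_1* = 170/(11.58 + 10.25·2.376716) = 4.7299 and x_2* = 2.376716·4.7299 = 11.2417.

x_2* = 11.2417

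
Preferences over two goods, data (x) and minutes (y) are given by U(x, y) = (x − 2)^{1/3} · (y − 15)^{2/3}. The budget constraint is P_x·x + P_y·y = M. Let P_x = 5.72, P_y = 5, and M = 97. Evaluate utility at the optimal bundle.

Discretionary income = 97 − 2·5.72 − 15·5 = 10.56; x* = 2 + 1/3·10.56/5.72 = 2.6154; y* = 15 + 2/3·10.56/5 = 16.408.
Utility at the optimum: U(2.6154, 16.408) = 1.0685.

V = 1.0685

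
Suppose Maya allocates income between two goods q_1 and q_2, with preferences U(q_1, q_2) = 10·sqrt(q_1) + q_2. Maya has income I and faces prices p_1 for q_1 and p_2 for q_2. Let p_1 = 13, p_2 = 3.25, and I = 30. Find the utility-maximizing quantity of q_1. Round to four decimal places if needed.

Thus q_1* = (5·p_2/p_1)² — independent of I — with the rest of income spent on q_2.
Plugging in: q_1* = (5·3.25/13)² = 1.5625.

q_1* = 1.5625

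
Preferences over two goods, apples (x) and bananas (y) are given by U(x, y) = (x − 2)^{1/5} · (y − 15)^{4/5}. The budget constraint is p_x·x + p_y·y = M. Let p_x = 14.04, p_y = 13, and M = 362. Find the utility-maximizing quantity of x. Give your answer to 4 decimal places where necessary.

Substituting into the budget: x* = 2 + 0.2·(M − 2·p_x − 15·p_y)/p_x, and y* = 15 + 0.8·(…)/p_y.
Discretionary income = 362 − 2·14.04 − 15·13 = 138.92; x* = 2 + 0.2·138.92/14.04 = 3.9789.

x* = 3.9789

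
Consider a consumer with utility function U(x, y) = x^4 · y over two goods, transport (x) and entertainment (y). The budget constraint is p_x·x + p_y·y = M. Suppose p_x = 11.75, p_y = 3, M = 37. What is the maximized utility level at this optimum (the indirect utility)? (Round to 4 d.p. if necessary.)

V = 99.3404

Demand: x*(p_x,p_y,M) = 0.8·M/p_x and y* = 0.2·M/p_y.
At p_x=11.75, p_y=3, M=37: x* = 0.8·37/11.75 = 2.5191, y* = 2.4667.
Utility at the optimum: U(2.5191, 2.4667) = 99.3404.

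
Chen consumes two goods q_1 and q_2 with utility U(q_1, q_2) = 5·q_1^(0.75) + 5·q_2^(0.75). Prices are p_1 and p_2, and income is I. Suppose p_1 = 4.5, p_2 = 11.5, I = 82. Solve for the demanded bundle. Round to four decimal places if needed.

q_1* = 17.1921, q_2* = 0.4031

MU_q_1 ∝ 5·q_1^(-0.25), MU_q_2 ∝ 5·q_2^(-0.25), so MRS = (q_2/q_1)^(0.25) = p_1/p_2.
Hence q_2/q_1 = (p_1/p_2)^(1/(0.25)), i.e. raised to the 4 power.
Substitute q_2 = (q_2/q_1)·q_1 into the budget: q_1* = I/(p_1 + p_2·(q_2/q_1)).
Numerically q_2/q_1 = 0.023445, so q_1* = 82/(4.5 + 11.5·0.023445) = 17.1921 and q_2* = 0.023445·17.1921 = 0.4031.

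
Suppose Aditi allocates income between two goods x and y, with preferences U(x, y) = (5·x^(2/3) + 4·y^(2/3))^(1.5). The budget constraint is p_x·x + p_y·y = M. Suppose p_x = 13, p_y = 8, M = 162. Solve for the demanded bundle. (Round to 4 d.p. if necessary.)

x* = 5.2983, y* = 11.6403

MU_x ∝ 5·x^(-1/3), MU_y ∝ 4·y^(-1/3), so MRS = (5/4)·(y/x)^(1/3) = p_x/p_y.
Solve for the ratio: y/x = [(4/5)·p_x/p_y]^(3).
With the ratio pinned down, the budget gives x* = M/(p_x + p_y·(y/x)) and y* = (y/x)·x*.
Numerically y/x = 2.197, so x* = 162/(13 + 8·2.197) = 5.2983 and y* = 2.197·5.2983 = 11.6403.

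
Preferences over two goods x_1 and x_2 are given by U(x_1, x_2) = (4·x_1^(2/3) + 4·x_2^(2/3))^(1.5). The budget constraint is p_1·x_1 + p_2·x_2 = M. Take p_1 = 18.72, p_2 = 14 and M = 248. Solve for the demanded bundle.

x_1* = 4.7518, x_2* = 11.3604

From the CES first-order condition, (x_2/x_1)^(1/3) = p_1/p_2.
Solve for the ratio: x_2/x_1 = [p_1/p_2]^(3).
Substitute x_2 = (x_2/x_1)·x_1 into the budget: x_1* = M/(p_1 + p_2·(x_2/x_1)).
Numerically x_2/x_1 = 2.390746, so x_1* = 248/(18.72 + 14·2.390746) = 4.7518 and x_2* = 2.390746·4.7518 = 11.3604.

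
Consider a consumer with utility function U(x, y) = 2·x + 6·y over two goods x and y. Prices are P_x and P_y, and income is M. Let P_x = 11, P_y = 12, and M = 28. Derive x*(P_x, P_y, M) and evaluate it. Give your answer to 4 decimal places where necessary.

x* = 0

y gives more utility per dollar, so spend all income on y: y* = M/P_y, x* = 0.
Numerically: x* = 0, y* = 2.3333.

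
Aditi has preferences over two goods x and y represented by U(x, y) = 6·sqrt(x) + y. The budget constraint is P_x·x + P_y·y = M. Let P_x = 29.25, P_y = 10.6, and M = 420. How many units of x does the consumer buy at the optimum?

Utility is quasi-linear in y; the FOC for x is 3/√x = P_x/P_y.
Solve: √x = 3·P_y/P_x, so x*(P_x,P_y) = (3·P_y/P_x)², and y* = (M − P_x·x*)/P_y.
Plugging in: x* = (3·10.6/29.25)² = 1.182.

x* = 1.182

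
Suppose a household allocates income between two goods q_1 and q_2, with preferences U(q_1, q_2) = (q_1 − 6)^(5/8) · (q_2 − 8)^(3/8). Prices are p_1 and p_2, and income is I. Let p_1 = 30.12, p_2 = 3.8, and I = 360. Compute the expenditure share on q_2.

MRS = (5/3)·(q_2−8)/(q_1−6). Tangency with p_1/p_2 gives q_2−8 = (3/5)·(p_1/p_2)·(q_1−6).
Substituting into the budget: q_1* = 6 + 0.625·(I − 6·p_1 − 8·p_2)/p_1, and q_2* = 8 + 0.375·(…)/p_2.
Discretionary income = 360 − 6·30.12 − 8·3.8 = 148.88; q_1* = 6 + 0.625·148.88/30.12 = 9.0893; q_2* = 8 + 0.375·148.88/3.8 = 22.6921.
Expenditure on q_2: 3.8·22.6921 = 86.23; share = 0.2395.

share on q_2 = 0.2395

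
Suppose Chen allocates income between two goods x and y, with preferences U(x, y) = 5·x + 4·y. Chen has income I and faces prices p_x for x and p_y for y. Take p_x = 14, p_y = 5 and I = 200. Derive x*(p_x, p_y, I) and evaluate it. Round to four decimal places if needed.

x* = 0

Linear utility — the consumer picks whichever good has higher MU/price: 5/14 = 0.3571 vs 4/5 = 0.8.
y gives more utility per dollar, so spend all income on y: y* = I/p_y, x* = 0.
Numerically: x* = 0, y* = 40.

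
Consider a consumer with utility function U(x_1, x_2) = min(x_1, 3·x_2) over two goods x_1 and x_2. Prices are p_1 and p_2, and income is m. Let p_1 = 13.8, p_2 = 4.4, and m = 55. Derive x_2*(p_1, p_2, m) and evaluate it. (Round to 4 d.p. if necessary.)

x_2* = 1.2009

Demand: x_1*(p_1,p_2,m) = 3·m/(3·p_1 + p_2), x_2* = m/(3·p_1 + p_2).
Here 3·13.8 + 4.4 = 45.8, giving x_2* = 1.2009.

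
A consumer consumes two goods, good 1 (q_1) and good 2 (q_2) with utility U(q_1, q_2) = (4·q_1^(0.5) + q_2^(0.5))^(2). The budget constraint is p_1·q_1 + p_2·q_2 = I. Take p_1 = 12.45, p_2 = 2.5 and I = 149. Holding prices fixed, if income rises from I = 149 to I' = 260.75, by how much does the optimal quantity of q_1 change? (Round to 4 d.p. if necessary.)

MU_q_1 ∝ 4·q_1^(-0.5), MU_q_2 ∝ q_2^(-0.5), so MRS = 4·(q_2/q_1)^(0.5) = p_1/p_2.
Solve for the ratio: q_2/q_1 = [(1/4)·p_1/p_2]^(2).
With the ratio pinned down, the budget gives q_1* = I/(p_1 + p_2·(q_2/q_1)) and q_2* = (q_2/q_1)·q_1*.
Numerically q_2/q_1 = 1.550025, so q_1* = 149/(12.45 + 2.5·1.550025) = 9.1271.
At I' = 260.75: q_1* = 15.9724. Change: 15.9724 − 9.1271 = 6.8453.

Δq_1* = 6.8453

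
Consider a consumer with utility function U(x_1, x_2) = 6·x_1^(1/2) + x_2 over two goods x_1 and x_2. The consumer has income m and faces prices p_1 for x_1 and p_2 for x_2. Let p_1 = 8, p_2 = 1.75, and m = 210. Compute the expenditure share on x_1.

share on x_1 = 0.0164

Set MRS = p_1/p_2: 3·x_1^(−1/2) = p_1/p_2.
Solve: √x_1 = 3·p_2/p_1, so x_1*(p_1,p_2) = (3·p_2/p_1)², and x_2* = (m − p_1·x_1*)/p_2.
Plugging in: x_1* = (3·1.75/8)² = 0.4307, x_2* = 118.0312.
Expenditure on x_1: 8·0.4307 = 3.4453; share = 0.0164.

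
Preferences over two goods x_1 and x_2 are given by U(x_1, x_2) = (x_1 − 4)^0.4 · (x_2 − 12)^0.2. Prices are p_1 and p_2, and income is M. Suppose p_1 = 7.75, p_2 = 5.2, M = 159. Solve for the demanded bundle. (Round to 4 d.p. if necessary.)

Substituting into the budget: x_1* = 4 + 2/3·(M − 4·p_1 − 12·p_2)/p_1, and x_2* = 12 + 1/3·(…)/p_2.
Discretionary income = 159 − 4·7.75 − 12·5.2 = 65.6; x_1* = 4 + 2/3·65.6/7.75 = 9.643; x_2* = 12 + 1/3·65.6/5.2 = 16.2051.

x_1* = 9.643, x_2* = 16.2051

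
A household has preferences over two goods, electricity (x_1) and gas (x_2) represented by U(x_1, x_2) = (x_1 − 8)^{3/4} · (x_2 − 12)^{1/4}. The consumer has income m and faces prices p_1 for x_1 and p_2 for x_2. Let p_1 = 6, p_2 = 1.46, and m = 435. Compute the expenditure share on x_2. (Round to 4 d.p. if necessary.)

After buying the subsistence bundle (8, 12), a share 0.75 of the remaining income goes to x_1: x_1* = 8 + 0.75·(m − 8p_1 − 12p_2)/p_1.
Discretionary income = 435 − 8·6 − 12·1.46 = 369.48; x_1* = 8 + 0.75·369.48/6 = 54.185; x_2* = 12 + 0.25·369.48/1.46 = 75.2671.
Expenditure on x_2: 1.46·75.2671 = 109.89; share = 0.2526.

share on x_2 = 0.2526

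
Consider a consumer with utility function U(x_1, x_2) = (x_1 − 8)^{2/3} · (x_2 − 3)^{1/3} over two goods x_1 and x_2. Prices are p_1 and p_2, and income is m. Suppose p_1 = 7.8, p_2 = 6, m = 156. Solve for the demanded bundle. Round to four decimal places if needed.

Discretionary income = 156 − 8·7.8 − 3·6 = 75.6; x_1* = 8 + 2/3·75.6/7.8 = 14.4615; x_2* = 3 + 1/3·75.6/6 = 7.2.

x_1* = 14.4615, x_2* = 7.2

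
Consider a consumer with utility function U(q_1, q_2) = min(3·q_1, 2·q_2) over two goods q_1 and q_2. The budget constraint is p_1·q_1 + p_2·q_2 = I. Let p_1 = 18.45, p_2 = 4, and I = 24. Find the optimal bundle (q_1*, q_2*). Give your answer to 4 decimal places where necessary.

q_1* = 0.9816, q_2* = 1.4724

Leontief preferences: the optimum is at the kink where q_1/2 = q_2/3, i.e. q_2 = (3/2)·q_1.
Budget: p_1·q_1 + p_2·(3/2)·q_1 = I, so (2·p_1 + 3·p_2)·q_1 = 2·I.
Demand: q_1*(p_1,p_2,I) = 2·I/(2·p_1 + 3·p_2), q_2* = 3·I/(2·p_1 + 3·p_2).
Here 2·18.45 + 3·4 = 48.9, giving q_1* = 0.9816 and q_2* = 1.4724.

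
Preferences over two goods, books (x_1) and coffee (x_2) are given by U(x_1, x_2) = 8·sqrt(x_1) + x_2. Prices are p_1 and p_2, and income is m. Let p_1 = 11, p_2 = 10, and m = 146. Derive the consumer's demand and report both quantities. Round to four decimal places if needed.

x_1* = 13.2231, x_2* = 0.0545

Set MRS = p_1/p_2: 4·x_1^(−1/2) = p_1/p_2.
Solve: √x_1 = 4·p_2/p_1, so x_1*(p_1,p_2) = (4·p_2/p_1)², and x_2* = (m − p_1·x_1*)/p_2.
Plugging in: x_1* = (4·10/11)² = 13.2231, x_2* = 0.0545.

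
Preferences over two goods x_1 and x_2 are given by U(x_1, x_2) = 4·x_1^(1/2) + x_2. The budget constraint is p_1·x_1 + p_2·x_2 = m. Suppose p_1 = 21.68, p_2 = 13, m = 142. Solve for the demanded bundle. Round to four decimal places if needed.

x_1* = 1.4382, x_2* = 8.5246

Plugging in: x_1* = (2·13/21.68)² = 1.4382, x_2* = 8.5246.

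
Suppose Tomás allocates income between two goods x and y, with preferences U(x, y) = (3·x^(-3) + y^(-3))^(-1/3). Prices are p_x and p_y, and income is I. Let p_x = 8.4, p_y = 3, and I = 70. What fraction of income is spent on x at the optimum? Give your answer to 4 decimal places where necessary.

share on x = 0.7402

MU_x ∝ 3·x^(-4), MU_y ∝ y^(-4), so MRS = 3·(y/x)^(4) = p_x/p_y.
Hence y/x = ((1/3)·p_x/p_y)^(1/(4)), i.e. raised to the 0.25 power.
With the ratio pinned down, the budget gives x* = I/(p_x + p_y·(y/x)) and y* = (y/x)·x*.
Numerically y/x = 0.9829, so x* = 70/(8.4 + 3·0.9829) = 6.1681 and y* = 0.9829·6.1681 = 6.0626.
Expenditure on x: 8.4·6.1681 = 51.8121; share = 0.7402.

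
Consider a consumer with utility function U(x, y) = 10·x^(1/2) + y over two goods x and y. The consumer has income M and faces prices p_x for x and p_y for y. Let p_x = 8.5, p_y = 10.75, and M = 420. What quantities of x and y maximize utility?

Utility is quasi-linear in y; the FOC for x is 5/√x = p_x/p_y.
Thus x* = (5·p_y/p_x)² — independent of M — with the rest of income spent on y.
Plugging in: x* = (5·10.75/8.5)² = 39.987, y* = 7.4521.

x* = 39.987, y* = 7.4521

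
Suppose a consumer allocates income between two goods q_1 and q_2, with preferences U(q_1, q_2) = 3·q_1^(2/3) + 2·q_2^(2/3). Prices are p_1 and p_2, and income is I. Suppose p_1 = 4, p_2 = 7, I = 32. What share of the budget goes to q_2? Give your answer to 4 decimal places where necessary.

MU_q_1 ∝ 3·q_1^(-1/3), MU_q_2 ∝ 2·q_2^(-1/3), so MRS = (3/2)·(q_2/q_1)^(1/3) = p_1/p_2.
Solve for the ratio: q_2/q_1 = [(2/3)·p_1/p_2]^(3).
Substitute q_2 = (q_2/q_1)·q_1 into the budget: q_1* = I/(p_1 + p_2·(q_2/q_1)).
Numerically q_2/q_1 = 0.055286, so q_1* = 32/(4 + 7·0.055286) = 7.2943 and q_2* = 0.055286·7.2943 = 0.4033.
Expenditure on q_2: 7·0.4033 = 2.8229; share = 0.0882.

share on q_2 = 0.0882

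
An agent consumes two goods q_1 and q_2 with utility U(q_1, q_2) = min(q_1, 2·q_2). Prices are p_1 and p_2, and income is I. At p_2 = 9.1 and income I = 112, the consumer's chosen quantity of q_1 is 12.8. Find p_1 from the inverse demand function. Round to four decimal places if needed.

With perfect complements, no substitution: consume in ratio q_1:q_2 = 2:1.
Budget: p_1·q_1 + p_2·(1/2)·q_1 = I, so (2·p_1 + p_2)·q_1 = 2·I.
Demand: q_1*(p_1,p_2,I) = 2·I/(2·p_1 + p_2), q_2* = I/(2·p_1 + p_2).
Set q_1* = 12.8 in the demand function and solve for p_1: p_1 = 4.2.

p_1 = 4.2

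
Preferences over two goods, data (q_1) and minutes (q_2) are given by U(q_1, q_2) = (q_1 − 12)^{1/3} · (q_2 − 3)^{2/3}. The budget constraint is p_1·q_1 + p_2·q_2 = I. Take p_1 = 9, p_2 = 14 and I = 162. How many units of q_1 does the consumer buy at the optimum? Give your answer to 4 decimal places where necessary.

Let q_1' = q_1−12, q_2' = q_2−3. MRS = (1/2)·q_2'/q_1' = p_1/p_2.
After buying the subsistence bundle (12, 3), a share 1/3 of the remaining income goes to q_1: q_1* = 12 + 1/3·(I − 12p_1 − 3p_2)/p_1.
Discretionary income = 162 − 12·9 − 3·14 = 12; q_1* = 12 + 1/3·12/9 = 12.4444.

q_1* = 12.4444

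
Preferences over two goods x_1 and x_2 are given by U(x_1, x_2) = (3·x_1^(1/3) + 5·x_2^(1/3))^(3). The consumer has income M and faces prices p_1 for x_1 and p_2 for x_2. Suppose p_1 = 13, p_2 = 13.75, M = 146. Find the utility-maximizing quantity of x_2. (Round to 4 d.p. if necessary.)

x_2* = 7.1843

MRS = MU_x_1/MU_x_2 = (3/5)·(x_2/x_1)^(2/3). Set equal to p_1/p_2.
Hence x_2/x_1 = ((5/3)·p_1/p_2)^(1/(2/3)), i.e. raised to the 1.5 power.
With the ratio pinned down, the budget gives x_1* = M/(p_1 + p_2·(x_2/x_1)) and x_2* = (x_2/x_1)·x_1*.
Numerically x_2/x_1 = 1.978036, so x_1* = 146/(13 + 13.75·1.978036) = 3.632 and x_2* = 1.978036·3.632 = 7.1843.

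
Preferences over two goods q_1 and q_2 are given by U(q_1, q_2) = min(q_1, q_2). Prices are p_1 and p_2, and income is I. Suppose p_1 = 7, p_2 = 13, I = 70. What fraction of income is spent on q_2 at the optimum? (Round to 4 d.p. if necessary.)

share on q_2 = 0.65

Leontief preferences: the optimum is at the kink where q_1/1 = q_2/1, i.e. q_2 = q_1.
Budget: p_1·q_1 + p_2·q_1 = I, so (p_1 + p_2)·q_1 = I.
Demand: q_1*(p_1,p_2,I) = I/(p_1 + p_2), q_2* = I/(p_1 + p_2).
Here 7 + 13 = 20, giving q_1* = 3.5 and q_2* = 3.5.
Expenditure on q_2: 13·3.5 = 45.5; share = 0.65.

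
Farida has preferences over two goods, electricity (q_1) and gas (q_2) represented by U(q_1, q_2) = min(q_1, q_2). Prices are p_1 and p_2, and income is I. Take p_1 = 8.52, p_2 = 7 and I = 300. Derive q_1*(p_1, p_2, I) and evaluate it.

q_1* = 19.3299

With perfect complements, no substitution: consume in ratio q_1:q_2 = 1:1.
Budget: p_1·q_1 + p_2·q_1 = I, so (p_1 + p_2)·q_1 = I.
Demand: q_1*(p_1,p_2,I) = I/(p_1 + p_2), q_2* = I/(p_1 + p_2).
Here 8.52 + 7 = 15.52, giving q_1* = 19.3299.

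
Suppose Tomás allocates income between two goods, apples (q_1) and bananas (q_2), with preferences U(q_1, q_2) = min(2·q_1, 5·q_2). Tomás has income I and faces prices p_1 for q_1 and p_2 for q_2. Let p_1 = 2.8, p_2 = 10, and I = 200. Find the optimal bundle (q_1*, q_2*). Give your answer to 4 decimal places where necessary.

q_1* = 29.4118, q_2* = 11.7647

Here 5·2.8 + 2·10 = 34, giving q_1* = 29.4118 and q_2* = 11.7647.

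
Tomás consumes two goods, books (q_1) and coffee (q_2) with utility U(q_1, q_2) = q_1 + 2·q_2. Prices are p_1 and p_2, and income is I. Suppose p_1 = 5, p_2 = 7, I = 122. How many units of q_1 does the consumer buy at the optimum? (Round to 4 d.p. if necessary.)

Numerically: q_1* = 0, q_2* = 17.4286.

q_1* = 0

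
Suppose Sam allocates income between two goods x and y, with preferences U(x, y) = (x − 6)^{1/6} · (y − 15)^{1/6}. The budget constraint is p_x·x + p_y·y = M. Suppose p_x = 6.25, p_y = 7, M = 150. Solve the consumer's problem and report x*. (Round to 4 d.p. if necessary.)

x* = 6.6

Discretionary income = 150 − 6·6.25 − 15·7 = 7.5; x* = 6 + 0.5·7.5/6.25 = 6.6.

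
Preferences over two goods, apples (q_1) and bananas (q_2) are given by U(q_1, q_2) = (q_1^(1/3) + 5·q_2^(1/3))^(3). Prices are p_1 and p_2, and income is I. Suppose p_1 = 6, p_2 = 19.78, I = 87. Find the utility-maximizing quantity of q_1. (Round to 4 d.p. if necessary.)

From the CES first-order condition, (1/5)·(q_2/q_1)^(2/3) = p_1/p_2.
Solve for the ratio: q_2/q_1 = [5·p_1/p_2]^(1.5).
Substitute q_2 = (q_2/q_1)·q_1 into the budget: q_1* = I/(p_1 + p_2·(q_2/q_1)).
Numerically q_2/q_1 = 1.867852, so q_1* = 87/(6 + 19.78·1.867852) = 2.0258.

q_1* = 2.0258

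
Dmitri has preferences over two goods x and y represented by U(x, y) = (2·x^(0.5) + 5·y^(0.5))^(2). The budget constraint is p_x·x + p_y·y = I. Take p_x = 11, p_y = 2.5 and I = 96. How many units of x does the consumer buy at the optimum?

MRS = MU_x/MU_y = (2/5)·(y/x)^(0.5). Set equal to p_x/p_y.
Solve for the ratio: y/x = [(5/2)·p_x/p_y]^(2).
Substitute y = (y/x)·x into the budget: x* = I/(p_x + p_y·(y/x)).
Numerically y/x = 121, so x* = 96/(11 + 2.5·121) = 0.3062.

x* = 0.3062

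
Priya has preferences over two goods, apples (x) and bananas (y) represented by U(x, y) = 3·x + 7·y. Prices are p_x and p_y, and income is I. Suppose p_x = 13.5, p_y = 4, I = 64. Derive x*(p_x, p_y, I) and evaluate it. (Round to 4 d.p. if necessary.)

Perfect substitutes: compare marginal utility per dollar. 3/p_x vs 7/p_y → 0.2222 vs 1.75.
y gives more utility per dollar, so spend all income on y: y* = I/p_y, x* = 0.
Numerically: x* = 0, y* = 16.

x* = 0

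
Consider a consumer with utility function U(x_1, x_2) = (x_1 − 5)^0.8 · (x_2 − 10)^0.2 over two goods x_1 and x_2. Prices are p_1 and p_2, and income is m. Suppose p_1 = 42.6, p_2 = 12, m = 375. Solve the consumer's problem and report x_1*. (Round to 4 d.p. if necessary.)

MRS = 4·(x_2−10)/(x_1−5). Tangency with p_1/p_2 gives x_2−10 = (1/4)·(p_1/p_2)·(x_1−5).
Substituting into the budget: x_1* = 5 + 0.8·(m − 5·p_1 − 10·p_2)/p_1, and x_2* = 10 + 0.2·(…)/p_2.
Discretionary income = 375 − 5·42.6 − 10·12 = 42; x_1* = 5 + 0.8·42/42.6 = 5.7887.

x_1* = 5.7887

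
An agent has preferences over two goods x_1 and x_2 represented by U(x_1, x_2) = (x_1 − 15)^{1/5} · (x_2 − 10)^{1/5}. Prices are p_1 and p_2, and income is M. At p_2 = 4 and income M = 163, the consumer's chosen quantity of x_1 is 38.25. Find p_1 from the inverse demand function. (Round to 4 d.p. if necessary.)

p_1 = 2

MRS = (x_2−10)/(x_1−15). Tangency with p_1/p_2 gives x_2−10 = (p_1/p_2)·(x_1−15).
Substituting into the budget: x_1* = 15 + 0.5·(M − 15·p_1 − 10·p_2)/p_1, and x_2* = 10 + 0.5·(…)/p_2.
Set x_1* = 38.25 in the demand function and solve for p_1: p_1 = 2.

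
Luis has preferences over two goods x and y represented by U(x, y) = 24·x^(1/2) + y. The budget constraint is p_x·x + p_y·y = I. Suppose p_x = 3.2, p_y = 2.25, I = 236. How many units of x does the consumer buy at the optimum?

Set MRS = p_x/p_y: 12·x^(−1/2) = p_x/p_y.
Thus x* = (12·p_y/p_x)² — independent of I — with the rest of income spent on y.
Plugging in: x* = (12·2.25/3.2)² = 71.1914.

x* = 71.1914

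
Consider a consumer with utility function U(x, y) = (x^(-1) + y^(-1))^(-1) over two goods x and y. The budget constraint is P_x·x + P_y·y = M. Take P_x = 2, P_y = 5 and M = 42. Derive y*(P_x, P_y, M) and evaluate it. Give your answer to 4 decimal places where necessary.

y* = 5.1456

MRS = MU_x/MU_y = (y/x)^(2). Set equal to P_x/P_y.
Hence y/x = (P_x/P_y)^(1/(2)), i.e. raised to the 0.5 power.
Substitute y = (y/x)·x into the budget: x* = M/(P_x + P_y·(y/x)).
Numerically y/x = 0.632456, so x* = 42/(2 + 5·0.632456) = 8.1359 and y* = 0.632456·8.1359 = 5.1456.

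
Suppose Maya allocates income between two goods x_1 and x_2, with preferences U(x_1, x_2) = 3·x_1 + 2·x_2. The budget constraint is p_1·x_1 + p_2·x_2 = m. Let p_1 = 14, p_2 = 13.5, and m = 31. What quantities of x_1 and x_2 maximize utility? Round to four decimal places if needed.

Perfect substitutes: compare marginal utility per dollar. 3/p_1 vs 2/p_2 → 0.2143 vs 0.1481.
x_1 gives more utility per dollar, so spend all income on x_1: x_1* = m/p_1, x_2* = 0.
Numerically: x_1* = 2.2143, x_2* = 0.

x_1* = 2.2143, x_2* = 0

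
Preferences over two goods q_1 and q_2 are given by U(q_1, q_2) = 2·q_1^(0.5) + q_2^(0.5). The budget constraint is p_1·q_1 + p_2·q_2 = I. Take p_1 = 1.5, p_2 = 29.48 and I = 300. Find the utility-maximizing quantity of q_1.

q_1* = 197.4879

From the CES first-order condition, 2·(q_2/q_1)^(0.5) = p_1/p_2.
Hence q_2/q_1 = ((1/2)·p_1/p_2)^(1/(0.5)), i.e. raised to the 2 power.
Substitute q_2 = (q_2/q_1)·q_1 into the budget: q_1* = I/(p_1 + p_2·(q_2/q_1)).
Numerically q_2/q_1 = 0.000647, so q_1* = 300/(1.5 + 29.48·0.000647) = 197.4879.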